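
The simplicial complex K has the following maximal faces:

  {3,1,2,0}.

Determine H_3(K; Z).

H_3 ≅ 0.

Take the total order 0 < 1 < 2 < 3 on the vertex set. Then K (dimension 3) consists of the simplices:

  0-simplices (4): [0], [1], [2], [3]
  1-simplices (6): [0,1], [0,2], [0,3], [1,2], [1,3], [2,3]
  2-simplices (4): [0,1,2], [0,1,3], [0,2,3], [1,2,3]
  3-simplices (1): [0,1,2,3]

so the chain groups are C_0 ≅ Z^4, C_1 ≅ Z^6, C_2 ≅ Z^4, C_3 ≅ Z^1.

The boundary map ∂_1: C_1 → C_0 sends each edge [p,q] (with p < q) to q − p. For instance
  ∂[0,2] = [2] − [0].
This gives a 4×6 integer matrix of rank 3; reducing to Smith normal form yields diagonal entries (1,1,1).

∂_2: C_2 → C_1 sends each 2-simplex [p,q,r] to [q,r] − [p,r] + [p,q]. For instance
  ∂[0,2,3] = [2,3] − [0,3] + [0,2],
  ∂[0,1,3] = [1,3] − [0,3] + [0,1].
The resulting 6×4 matrix has rank 3, and its Smith normal form has invariant factors (1,1,1).

Boundary ∂_3: C_3 → C_2 sends each 3-simplex σ to the alternating sum Σ_i (−1)^i (σ with its i-th vertex removed). For instance
  ∂[0,1,2,3] = [1,2,3] − [0,2,3] + [0,1,3] − [0,1,2].
As a 4×1 matrix over Z this has rank 1, with invariant factors (1).

From H_k ≅ ker(∂_k) / im(∂_{k+1}) we obtain:

  H_3: rank ker ∂_3 − rank ∂_4 = (1 − 1) − 0 = 0, and there is no ∂_4, so H_3 = 0.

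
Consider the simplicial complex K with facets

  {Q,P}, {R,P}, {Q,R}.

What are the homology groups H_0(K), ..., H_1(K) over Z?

H_0 = Z,  H_1 = Z.

Fix the vertex order P < Q < R and write every simplex with vertices in increasing order. Then dim K = 1 and the simplices of K are:

  0-simplices (3): P, Q, R
  1-simplices (3): PQ, PR, QR

so the chain groups are C_0 ≅ Z^3, C_1 ≅ Z^3.

∂_1: C_1 → C_0 maps an edge to its endpoints' difference, ∂[p,q] = q − p.
As a 3×3 matrix over Z this has rank 2, with invariant factors (1,1).

Computing H_k = (kernel of ∂_k) / (image of ∂_{k+1}):

  H_0: rank C_0 − rank ∂_1 = 3 − 2 = 1, and the invariant factors of ∂_1 are all 1, so H_0 ≅ Z.
  H_1: rank ker ∂_1 − rank ∂_2 = (3 − 2) − 0 = 1, and there is no ∂_2, so H_1 ≅ Z.

As a check, the Euler characteristic is 3 − 3 = 0, which agrees with 1 − 1 = 0.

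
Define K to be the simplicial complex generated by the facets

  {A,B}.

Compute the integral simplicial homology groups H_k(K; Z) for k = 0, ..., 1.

H_0 ≅ Z,  H_1 = 0.

Take the total order A < B on the vertex set. Then K (dimension 1) consists of the simplices:

  0-simplices (2): A, B
  1-simplices (1): AB

so the chain groups are C_0 ≅ Z^2, C_1 ≅ Z^1.

∂_1: C_1 → C_0 is given by ∂[p,q] = [q] − [p]. For instance
  ∂AB = B − A.
As a 2×1 matrix over Z this has rank 1, with invariant factors (1).

Now H_k = ker ∂_k / im ∂_{k+1}, so:

  H_0: rank C_0 − rank ∂_1 = 2 − 1 = 1, and the invariant factors of ∂_1 are all 1, so H_0 ≅ Z.
  H_1: rank ker ∂_1 − rank ∂_2 = (1 − 1) − 0 = 0, and there is no ∂_2, so H_1 ≅ 0.

(K is a triangulation of the 1-simplex.)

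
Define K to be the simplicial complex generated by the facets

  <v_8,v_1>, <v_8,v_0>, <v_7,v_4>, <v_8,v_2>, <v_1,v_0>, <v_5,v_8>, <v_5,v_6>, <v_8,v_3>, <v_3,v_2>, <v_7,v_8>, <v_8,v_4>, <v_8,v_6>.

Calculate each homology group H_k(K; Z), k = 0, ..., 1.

H_0 = Z,  H_1 = Z^4.

We work with the vertex ordering v_0 < v_1 < v_2 < v_3 < v_4 < v_5 < v_6 < v_7 < v_8. The simplices of K, each written with vertices in increasing order, are:

  0-simplices (9): [v_0], [v_1], [v_2], [v_3], [v_4], [v_5], [v_6], [v_7], [v_8]
  1-simplices (12): [v_0,v_1], [v_0,v_8], [v_1,v_8], [v_2,v_3], [v_2,v_8], [v_3,v_8], [v_4,v_7], [v_4,v_8], [v_5,v_6], [v_5,v_8], [v_6,v_8], [v_7,v_8]

so the chain groups are C_0 ≅ Z^9, C_1 ≅ Z^12.

Boundary ∂_1: C_1 → C_0 sends each edge [p,q] (with p < q) to q − p. For instance
  ∂[v_3,v_8] = [v_8] − [v_3].
As a 9×12 matrix over Z this has rank 8, with invariant factors (1,1,1,1,1,1,1,1).

Reading off H_k = ker ∂_k / im ∂_{k+1}:

  H_0: rank C_0 − rank ∂_1 = 9 − 8 = 1, and the invariant factors of ∂_1 are all 1, so H_0 = Z.
  H_1: rank ker ∂_1 − rank ∂_2 = (12 − 8) − 0 = 4, and there is no ∂_2, so H_1 = Z^4.

As a check, the Euler characteristic is 9 − 12 = -3, which agrees with 1 − 4 = -3.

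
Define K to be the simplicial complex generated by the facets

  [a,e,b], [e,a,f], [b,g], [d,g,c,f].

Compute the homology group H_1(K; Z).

We work with the vertex ordering a < b < c < d < e < f < g. The simplices of K, each written with vertices in increasing order, are:

  0-simplices (7): a, b, c, d, e, f, g
  1-simplices (12): ab, ae, af, be, bg, cd, cf, cg, df, dg, ef, fg
  2-simplices (6): abe, aef, cdf, cdg, cfg, dfg
  3-simplices (1): cdfg

so the chain groups are C_0 ≅ Z^7, C_1 ≅ Z^12, C_2 ≅ Z^6, C_3 ≅ Z^1.

∂_1: C_1 → C_0 sends each edge [p,q] (with p < q) to q − p.
The 7×12 boundary matrix has rank 6 and Smith normal form diag(1,1,1,1,1,1).

The boundary map ∂_2: C_2 → C_1 maps a triangle to the signed sum of its edges. For instance
  ∂aef = ef − af + ae,
  ∂cdf = df − cf + cd.
This gives a 12×6 integer matrix of rank 5; reducing to Smith normal form yields diagonal entries (1,1,1,1,1).

Boundary ∂_3: C_3 → C_2 sends each 3-simplex σ to the alternating sum Σ_i (−1)^i (σ with its i-th vertex removed). For instance
  ∂cdfg = dfg − cfg + cdg − cdf.
As a 6×1 matrix over Z this has rank 1, with invariant factors (1).

From H_k ≅ ker(∂_k) / im(∂_{k+1}) we obtain:

  H_1: rank ker ∂_1 − rank ∂_2 = (12 − 6) − 5 = 1, and the invariant factors of ∂_2 are all 1, so H_1 ≅ Z.

H_1 = Z.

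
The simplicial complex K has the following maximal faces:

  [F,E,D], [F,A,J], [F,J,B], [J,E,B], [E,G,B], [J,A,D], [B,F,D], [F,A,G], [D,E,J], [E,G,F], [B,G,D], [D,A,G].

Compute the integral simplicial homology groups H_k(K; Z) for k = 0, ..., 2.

Take the total order A < B < D < E < F < G < J on the vertex set. Then K (dimension 2) consists of the simplices:

  0-simplices (7): A, B, D, E, F, G, J
  1-simplices (18): AD, AF, AG, AJ, BD, BE, BF, BG, BJ, DE, DF, DG, DJ, EF, EG, EJ, FG, FJ
  2-simplices (12): ADG, ADJ, AFG, AFJ, BDF, BDG, BEG, BEJ, BFJ, DEF, DEJ, EFG

Hence C_0 ≅ Z^7, C_1 ≅ Z^18, C_2 ≅ Z^12.

∂_1: C_1 → C_0 is given by ∂[p,q] = [q] − [p].
The resulting 7×18 matrix has rank 6, and its Smith normal form has invariant factors (1,1,1,1,1,1).

∂_2: C_2 → C_1 sends each 2-simplex [p,q,r] to [q,r] − [p,r] + [p,q]. For instance
  ∂DEJ = EJ − DJ + DE,
  ∂ADG = DG − AG + AD.
The resulting 18×12 matrix has rank 12, and its Smith normal form has invariant factors (1,1,1,1,1,1,1,1,1,1,1,2).

From H_k ≅ ker(∂_k) / im(∂_{k+1}) we obtain:

  H_0: rank C_0 − rank ∂_1 = 7 − 6 = 1, and the invariant factors of ∂_1 are all 1, so H_0 ≅ Z.
  H_1: rank ker ∂_1 − rank ∂_2 = (18 − 6) − 12 = 0, and ∂_2 has invariant factor 2 > 1, so H_1 ≅ Z/2Z.
  H_2: rank ker ∂_2 − rank ∂_3 = (12 − 12) − 0 = 0, and there is no ∂_3, so H_2 ≅ 0.

H_0 ≅ Z,  H_1 ≅ Z/2Z,  H_2 = 0.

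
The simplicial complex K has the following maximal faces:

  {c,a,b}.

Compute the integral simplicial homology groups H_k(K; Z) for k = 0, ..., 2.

H_0 ≅ Z,  H_1 = 0,  H_2 = 0.

Order the vertices as a < b < c. Listing each simplex with vertices in this order, K has dimension 2 with simplices:

  0-simplices (3): a, b, c
  1-simplices (3): ab, ac, bc
  2-simplices (1): abc

giving chain groups C_0 ≅ Z^3, C_1 ≅ Z^3, C_2 ≅ Z^1.

The boundary map ∂_1: C_1 → C_0 is given by ∂[p,q] = [q] − [p]. For instance
  ∂ab = b − a.
This gives a 3×3 integer matrix of rank 2; reducing to Smith normal form yields diagonal entries (1,1).

The boundary map ∂_2: C_2 → C_1 maps a triangle to the signed sum of its edges. For instance
  ∂abc = bc − ac + ab.
This gives a 3×1 integer matrix of rank 1; reducing to Smith normal form yields diagonal entries (1).

Computing H_k = (kernel of ∂_k) / (image of ∂_{k+1}):

  H_0: rank C_0 − rank ∂_1 = 3 − 2 = 1, and the invariant factors of ∂_1 are all 1, so H_0 = Z.
  H_1: rank ker ∂_1 − rank ∂_2 = (3 − 2) − 1 = 0, and the invariant factors of ∂_2 are all 1, so H_1 = 0.
  H_2: rank ker ∂_2 − rank ∂_3 = (1 − 1) − 0 = 0, and there is no ∂_3, so H_2 = 0.

As a check, the Euler characteristic is 3 − 3 + 1 = 1, which agrees with 1 − 0 + 0 = 1.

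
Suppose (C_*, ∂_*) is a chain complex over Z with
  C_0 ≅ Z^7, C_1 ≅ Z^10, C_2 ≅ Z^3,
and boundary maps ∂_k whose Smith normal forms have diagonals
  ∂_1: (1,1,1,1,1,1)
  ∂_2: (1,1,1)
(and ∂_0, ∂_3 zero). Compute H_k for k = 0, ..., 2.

H_0: b_0 = 7 − 0 − 6 = 1; torsion from ∂_1 factors > 1: none. So H_0 = Z.
H_1: b_1 = 10 − 6 − 3 = 1; torsion from ∂_2 factors > 1: none. So H_1 = Z.
H_2: b_2 = 3 − 3 − 0 = 0; torsion from ∂_3 factors > 1: none. So H_2 = 0.

H_0 = Z,  H_1 = Z,  H_2 = 0.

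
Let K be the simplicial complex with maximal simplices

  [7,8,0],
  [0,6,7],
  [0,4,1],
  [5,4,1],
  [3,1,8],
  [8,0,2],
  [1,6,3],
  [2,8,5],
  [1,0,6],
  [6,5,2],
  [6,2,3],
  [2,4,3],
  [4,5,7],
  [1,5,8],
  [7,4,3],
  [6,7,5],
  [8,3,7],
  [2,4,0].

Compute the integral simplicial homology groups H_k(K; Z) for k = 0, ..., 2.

Order the vertices as 0 < 1 < 2 < 3 < 4 < 5 < 6 < 7 < 8. Listing each simplex with vertices in this order, K has dimension 2 with simplices:

  0-simplices (9): [0], [1], [2], [3], [4], [5], [6], [7], [8]
  1-simplices (27): (27 of them)
  2-simplices (18): [0,1,4], [0,1,6], [0,2,4], [0,2,8], [0,6,7], [0,7,8], [1,3,6], [1,3,8], [1,4,5], [1,5,8], [2,3,4], [2,3,6], [2,5,6], [2,5,8], [3,4,7], [3,7,8], [4,5,7], [5,6,7]

so the chain groups are C_0 ≅ Z^9, C_1 ≅ Z^27, C_2 ≅ Z^18.

Boundary ∂_1: C_1 → C_0 sends each edge [p,q] (with p < q) to q − p.
The resulting 9×27 matrix has rank 8, and its Smith normal form has invariant factors (1,1,1,1,1,1,1,1).

∂_2: C_2 → C_1 sends each 2-simplex [p,q,r] to [q,r] − [p,r] + [p,q]. For instance
  ∂[0,1,6] = [1,6] − [0,6] + [0,1],
  ∂[4,5,7] = [5,7] − [4,7] + [4,5].
This gives a 27×18 integer matrix of rank 17; reducing to Smith normal form yields diagonal entries (1,1,1,1,1,1,1,1,1,1,1,1,1,1,1,1,1).

Reading off H_k = ker ∂_k / im ∂_{k+1}:

  H_0: rank C_0 − rank ∂_1 = 9 − 8 = 1, and the invariant factors of ∂_1 are all 1, so H_0 = Z.
  H_1: rank ker ∂_1 − rank ∂_2 = (27 − 8) − 17 = 2, and the invariant factors of ∂_2 are all 1, so H_1 = Z^2.
  H_2: rank ker ∂_2 − rank ∂_3 = (18 − 17) − 0 = 1, and there is no ∂_3, so H_2 = Z.

(K is a triangulation of the torus T^2.)

H_0 = Z,  H_1 = Z^2,  H_2 = Z.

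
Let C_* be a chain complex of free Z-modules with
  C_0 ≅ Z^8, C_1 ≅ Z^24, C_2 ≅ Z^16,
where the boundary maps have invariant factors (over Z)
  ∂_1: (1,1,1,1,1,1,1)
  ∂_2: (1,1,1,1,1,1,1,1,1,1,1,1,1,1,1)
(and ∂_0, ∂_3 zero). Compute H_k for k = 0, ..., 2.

H_0: b_0 = 8 − 0 − 7 = 1; torsion from ∂_1 factors > 1: none. So H_0 = Z.
H_1: b_1 = 24 − 7 − 15 = 2; torsion from ∂_2 factors > 1: none. So H_1 = Z^2.
H_2: b_2 = 16 − 15 − 0 = 1; torsion from ∂_3 factors > 1: none. So H_2 = Z.

H_0 = Z,  H_1 = Z^2,  H_2 = Z.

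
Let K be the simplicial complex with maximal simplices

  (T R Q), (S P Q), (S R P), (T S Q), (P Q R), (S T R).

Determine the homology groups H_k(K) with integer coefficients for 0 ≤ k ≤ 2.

H_0 ≅ Z,  H_1 = 0,  H_2 ≅ Z.

K has 5 vertices, 9 edges, 6 triangles.
rank ∂_0 = 0, rank ∂_1 = 4 ⇒ b_0 = 5 − 0 − 4 = 1; all invariant factors of ∂_1 are 1 so no torsion. So H_0 = Z.
rank ∂_1 = 4, rank ∂_2 = 5 ⇒ b_1 = 9 − 4 − 5 = 0; all invariant factors of ∂_2 are 1 so no torsion. So H_1 = 0.
rank ∂_2 = 5, rank ∂_3 = 0 ⇒ b_2 = 6 − 5 − 0 = 1. So H_2 = Z.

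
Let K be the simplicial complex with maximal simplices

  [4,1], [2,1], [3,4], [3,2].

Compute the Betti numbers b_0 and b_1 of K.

b_0 = 1, b_1 = 1.

Order the vertices as 1 < 2 < 3 < 4. Listing each simplex with vertices in this order, K has dimension 1 with simplices:

  0-simplices (4): [1], [2], [3], [4]
  1-simplices (4): [1,2], [1,4], [2,3], [3,4]

giving chain groups C_0 ≅ Z^4, C_1 ≅ Z^4.

∂_1: C_1 → C_0 sends each edge [p,q] (with p < q) to q − p.
The 4×4 boundary matrix has rank 3 and Smith normal form diag(1,1,1).

Reading off H_k = ker ∂_k / im ∂_{k+1}:

  H_0: rank C_0 − rank ∂_1 = 4 − 3 = 1, and the invariant factors of ∂_1 are all 1, so H_0 = Z.
  H_1: rank ker ∂_1 − rank ∂_2 = (4 − 3) − 0 = 1, and there is no ∂_2, so H_1 = Z.

Hence the Betti numbers are b_0 = 1, b_1 = 1.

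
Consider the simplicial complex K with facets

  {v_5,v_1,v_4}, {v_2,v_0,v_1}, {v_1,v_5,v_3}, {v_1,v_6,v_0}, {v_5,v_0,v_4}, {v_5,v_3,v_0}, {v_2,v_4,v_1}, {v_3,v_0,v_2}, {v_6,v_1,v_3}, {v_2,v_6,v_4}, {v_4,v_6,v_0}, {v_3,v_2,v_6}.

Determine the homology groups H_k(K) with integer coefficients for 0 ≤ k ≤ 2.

H_0 ≅ Z,  H_1 ≅ Z/2,  H_2 = 0.

Order the vertices as v_0 < v_1 < v_2 < v_3 < v_4 < v_5 < v_6. Listing each simplex with vertices in this order, K has dimension 2 with simplices:

  0-simplices (7): [v_0], [v_1], [v_2], [v_3], [v_4], [v_5], [v_6]
  1-simplices (18): (18 of them)
  2-simplices (12): (12 of them)

so the chain groups are C_0 ≅ Z^7, C_1 ≅ Z^18, C_2 ≅ Z^12.

The boundary map ∂_1: C_1 → C_0 is given by ∂[p,q] = [q] − [p].
The 7×18 boundary matrix has rank 6 and Smith normal form diag(1,1,1,1,1,1).

Boundary ∂_2: C_2 → C_1 maps a triangle to the signed sum of its edges. For instance
  ∂[v_0,v_1,v_6] = [v_1,v_6] − [v_0,v_6] + [v_0,v_1],
  ∂[v_1,v_4,v_5] = [v_4,v_5] − [v_1,v_5] + [v_1,v_4].
As a 18×12 matrix over Z this has rank 12, with invariant factors (1,1,1,1,1,1,1,1,1,1,1,2).

Computing H_k = (kernel of ∂_k) / (image of ∂_{k+1}):

  H_0: rank C_0 − rank ∂_1 = 7 − 6 = 1, and the invariant factors of ∂_1 are all 1, so H_0 = Z.
  H_1: rank ker ∂_1 − rank ∂_2 = (18 − 6) − 12 = 0, and ∂_2 has invariant factor 2 > 1, so H_1 = Z/2.
  H_2: rank ker ∂_2 − rank ∂_3 = (12 − 12) − 0 = 0, and there is no ∂_3, so H_2 = 0.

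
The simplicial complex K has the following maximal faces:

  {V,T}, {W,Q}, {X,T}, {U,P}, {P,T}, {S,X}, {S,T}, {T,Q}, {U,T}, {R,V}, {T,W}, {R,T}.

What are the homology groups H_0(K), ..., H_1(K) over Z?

H_0 ≅ Z,  H_1 ≅ Z^4.

Order the vertices as P < Q < R < S < T < U < V < W < X. Listing each simplex with vertices in this order, K has dimension 1 with simplices:

  0-simplices (9): P, Q, R, S, T, U, V, W, X
  1-simplices (12): PT, PU, QT, QW, RT, RV, ST, SX, TU, TV, TW, TX

Hence C_0 ≅ Z^9, C_1 ≅ Z^12.

∂_1: C_1 → C_0 sends each edge [p,q] (with p < q) to q − p.
The 9×12 boundary matrix has rank 8 and Smith normal form diag(1,1,1,1,1,1,1,1).

Computing H_k = (kernel of ∂_k) / (image of ∂_{k+1}):

  H_0: rank C_0 − rank ∂_1 = 9 − 8 = 1, and the invariant factors of ∂_1 are all 1, so H_0 = Z.
  H_1: rank ker ∂_1 − rank ∂_2 = (12 − 8) − 0 = 4, and there is no ∂_2, so H_1 = Z^4.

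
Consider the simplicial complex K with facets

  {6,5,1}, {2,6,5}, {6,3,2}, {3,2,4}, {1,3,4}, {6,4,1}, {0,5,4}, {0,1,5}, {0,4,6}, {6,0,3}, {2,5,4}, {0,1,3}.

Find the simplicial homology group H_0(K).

H_0 ≅ Z.

Order the vertices as 0 < 1 < 2 < 3 < 4 < 5 < 6. Listing each simplex with vertices in this order, K has dimension 2 with simplices:

  0-simplices (7): [0], [1], [2], [3], [4], [5], [6]
  1-simplices (18): [0,1], [0,3], [0,4], [0,5], [0,6], [1,3], [1,4], [1,5], [1,6], [2,3], [2,4], [2,5], [2,6], [3,4], [3,6], [4,5], [4,6], [5,6]
  2-simplices (12): [0,1,3], [0,1,5], [0,3,6], [0,4,5], [0,4,6], [1,3,4], [1,4,6], [1,5,6], [2,3,4], [2,3,6], [2,4,5], [2,5,6]

so the chain groups are C_0 ≅ Z^7, C_1 ≅ Z^18, C_2 ≅ Z^12.

∂_1: C_1 → C_0 is given by ∂[p,q] = [q] − [p]. For instance
  ∂[0,5] = [5] − [0].
This gives a 7×18 integer matrix of rank 6; reducing to Smith normal form yields diagonal entries (1,1,1,1,1,1).

∂_2: C_2 → C_1 maps a triangle to the signed sum of its edges. For instance
  ∂[0,1,5] = [1,5] − [0,5] + [0,1],
  ∂[2,3,6] = [3,6] − [2,6] + [2,3].
This gives a 18×12 integer matrix of rank 12; reducing to Smith normal form yields diagonal entries (1,1,1,1,1,1,1,1,1,1,1,2).

From H_k ≅ ker(∂_k) / im(∂_{k+1}) we obtain:

  H_0: rank C_0 − rank ∂_1 = 7 − 6 = 1, and the invariant factors of ∂_1 are all 1, so H_0 = Z.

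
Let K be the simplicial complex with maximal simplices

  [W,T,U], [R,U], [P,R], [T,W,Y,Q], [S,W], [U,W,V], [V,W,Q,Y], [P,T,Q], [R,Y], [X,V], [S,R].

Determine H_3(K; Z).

H_3 = 0.

Order the vertices as P < Q < R < S < T < U < V < W < X < Y. Listing each simplex with vertices in this order, K has dimension 3 with simplices:

  0-simplices (10): P, Q, R, S, T, U, V, W, X, Y
  1-simplices (20): PQ, PR, PT, QT, QV, QW, QY, RS, RU, RY, SW, TU, TW, TY, UV, UW, VW, VX, VY, WY
  2-simplices (10): PQT, QTW, QTY, QVW, QVY, QWY, TUW, TWY, UVW, VWY
  3-simplices (2): QTWY, QVWY

Hence C_0 ≅ Z^10, C_1 ≅ Z^20, C_2 ≅ Z^10, C_3 ≅ Z^2.

The boundary map ∂_1: C_1 → C_0 is given by ∂[p,q] = [q] − [p]. For instance
  ∂TW = W − T.
The resulting 10×20 matrix has rank 9, and its Smith normal form has invariant factors (1,1,1,1,1,1,1,1,1).

Boundary ∂_2: C_2 → C_1 maps a triangle to the signed sum of its edges. For instance
  ∂TWY = WY − TY + TW,
  ∂VWY = WY − VY + VW.
As a 20×10 matrix over Z this has rank 8, with invariant factors (1,1,1,1,1,1,1,1).

The boundary map ∂_3: C_3 → C_2 sends each 3-simplex σ to the alternating sum Σ_i (−1)^i (σ with its i-th vertex removed). For instance
  ∂QTWY = TWY − QWY + QTY − QTW,
  ∂QVWY = VWY − QWY + QVY − QVW.
As a 10×2 matrix over Z this has rank 2, with invariant factors (1,1).

Reading off H_k = ker ∂_k / im ∂_{k+1}:

  H_3: rank ker ∂_3 − rank ∂_4 = (2 − 2) − 0 = 0, and there is no ∂_4, so H_3 = 0.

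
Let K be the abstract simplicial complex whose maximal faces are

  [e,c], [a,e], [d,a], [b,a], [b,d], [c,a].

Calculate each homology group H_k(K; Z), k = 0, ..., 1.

H_0 = Z,  H_1 = Z^2.

K has 5 vertices, 6 edges.
rank ∂_0 = 0, rank ∂_1 = 4 ⇒ b_0 = 5 − 0 − 4 = 1; all invariant factors of ∂_1 are 1 so no torsion. So H_0 = Z.
rank ∂_1 = 4, rank ∂_2 = 0 ⇒ b_1 = 6 − 4 − 0 = 2. So H_1 = Z^2.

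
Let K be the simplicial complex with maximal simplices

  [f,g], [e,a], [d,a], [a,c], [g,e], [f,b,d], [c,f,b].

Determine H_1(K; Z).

K has 7 vertices, 10 edges, 2 triangles.
rank ∂_1 = 6, rank ∂_2 = 2 ⇒ b_1 = 10 − 6 − 2 = 2; all invariant factors of ∂_2 are 1 so no torsion. So H_1 ≅ Z^2.

H_1 = Z^2.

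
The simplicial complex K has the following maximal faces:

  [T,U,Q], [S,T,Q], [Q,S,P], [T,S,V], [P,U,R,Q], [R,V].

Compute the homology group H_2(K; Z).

Take the total order P < Q < R < S < T < U < V on the vertex set. Then K (dimension 3) consists of the simplices:

  0-simplices (7): P, Q, R, S, T, U, V
  1-simplices (14): PQ, PR, PS, PU, QR, QS, QT, QU, RU, RV, ST, SV, TU, TV
  2-simplices (8): PQR, PQS, PQU, PRU, QRU, QST, QTU, STV
  3-simplices (1): PQRU

giving chain groups C_0 ≅ Z^7, C_1 ≅ Z^14, C_2 ≅ Z^8, C_3 ≅ Z^1.

The boundary map ∂_1: C_1 → C_0 maps an edge to its endpoints' difference, ∂[p,q] = q − p. For instance
  ∂QU = U − Q.
As a 7×14 matrix over Z this has rank 6, with invariant factors (1,1,1,1,1,1).

∂_2: C_2 → C_1 sends each 2-simplex [p,q,r] to [q,r] − [p,r] + [p,q]. For instance
  ∂PQU = QU − PU + PQ,
  ∂QRU = RU − QU + QR.
As a 14×8 matrix over Z this has rank 7, with invariant factors (1,1,1,1,1,1,1).

∂_3: C_3 → C_2 sends each 3-simplex σ to the alternating sum Σ_i (−1)^i (σ with its i-th vertex removed). For instance
  ∂PQRU = QRU − PRU + PQU − PQR.
The resulting 8×1 matrix has rank 1, and its Smith normal form has invariant factors (1).

Now H_k = ker ∂_k / im ∂_{k+1}, so:

  H_2: rank ker ∂_2 − rank ∂_3 = (8 − 7) − 1 = 0, and the invariant factors of ∂_3 are all 1, so H_2 = 0.

H_2 ≅ 0.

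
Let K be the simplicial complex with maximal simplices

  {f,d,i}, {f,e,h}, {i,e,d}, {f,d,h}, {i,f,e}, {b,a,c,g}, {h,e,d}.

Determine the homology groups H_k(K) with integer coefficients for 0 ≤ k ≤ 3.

Take the total order a < b < c < d < e < f < g < h < i on the vertex set. Then K (dimension 3) consists of the simplices:

  0-simplices (9): a, b, c, d, e, f, g, h, i
  1-simplices (15): ab, ac, ag, bc, bg, cg, de, df, dh, di, ef, eh, ei, fh, fi
  2-simplices (10): abc, abg, acg, bcg, deh, dei, dfh, dfi, efh, efi
  3-simplices (1): abcg

so the chain groups are C_0 ≅ Z^9, C_1 ≅ Z^15, C_2 ≅ Z^10, C_3 ≅ Z^1.

∂_1: C_1 → C_0 is given by ∂[p,q] = [q] − [p]. For instance
  ∂bg = g − b.
The 9×15 boundary matrix has rank 7 and Smith normal form diag(1,1,1,1,1,1,1).

Boundary ∂_2: C_2 → C_1 acts by ∂[p,q,r] = [q,r] − [p,r] + [p,q]. For instance
  ∂acg = cg − ag + ac,
  ∂abc = bc − ac + ab.
The resulting 15×10 matrix has rank 8, and its Smith normal form has invariant factors (1,1,1,1,1,1,1,1).

∂_3: C_3 → C_2 sends each 3-simplex σ to the alternating sum Σ_i (−1)^i (σ with its i-th vertex removed). For instance
  ∂abcg = bcg − acg + abg − abc.
As a 10×1 matrix over Z this has rank 1, with invariant factors (1).

Computing H_k = (kernel of ∂_k) / (image of ∂_{k+1}):

  H_0: rank C_0 − rank ∂_1 = 9 − 7 = 2, and the invariant factors of ∂_1 are all 1, so H_0 ≅ Z^2.
  H_1: rank ker ∂_1 − rank ∂_2 = (15 − 7) − 8 = 0, and the invariant factors of ∂_2 are all 1, so H_1 ≅ 0.
  H_2: rank ker ∂_2 − rank ∂_3 = (10 − 8) − 1 = 1, and the invariant factors of ∂_3 are all 1, so H_2 ≅ Z.
  H_3: rank ker ∂_3 − rank ∂_4 = (1 − 1) − 0 = 0, and there is no ∂_4, so H_3 ≅ 0.

As a check, the Euler characteristic is 9 − 15 + 10 − 1 = 3, which agrees with 2 − 0 + 1 − 0 = 3.

H_0 = Z^2,  H_1 = 0,  H_2 = Z,  H_3 = 0.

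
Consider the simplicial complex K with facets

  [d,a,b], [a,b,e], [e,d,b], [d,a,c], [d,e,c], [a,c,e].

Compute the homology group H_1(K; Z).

H_1 ≅ 0.

Fix the vertex order a < b < c < d < e and write every simplex with vertices in increasing order. Then dim K = 2 and the simplices of K are:

  0-simplices (5): a, b, c, d, e
  1-simplices (9): ab, ac, ad, ae, bd, be, cd, ce, de
  2-simplices (6): abd, abe, acd, ace, bde, cde

Hence C_0 ≅ Z^5, C_1 ≅ Z^9, C_2 ≅ Z^6.

The boundary map ∂_1: C_1 → C_0 sends each edge [p,q] (with p < q) to q − p.
The resulting 5×9 matrix has rank 4, and its Smith normal form has invariant factors (1,1,1,1).

Boundary ∂_2: C_2 → C_1 acts by ∂[p,q,r] = [q,r] − [p,r] + [p,q]. For instance
  ∂bde = de − be + bd,
  ∂cde = de − ce + cd.
The resulting 9×6 matrix has rank 5, and its Smith normal form has invariant factors (1,1,1,1,1).

Reading off H_k = ker ∂_k / im ∂_{k+1}:

  H_1: rank ker ∂_1 − rank ∂_2 = (9 − 4) − 5 = 0, and the invariant factors of ∂_2 are all 1, so H_1 ≅ 0.

(K is a triangulation of the 2-sphere S^2.)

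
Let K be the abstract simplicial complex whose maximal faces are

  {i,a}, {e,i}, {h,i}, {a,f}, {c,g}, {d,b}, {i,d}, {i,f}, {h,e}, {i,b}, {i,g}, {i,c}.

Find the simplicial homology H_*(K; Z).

H_0 = Z,  H_1 = Z^4.

Take the total order a < b < c < d < e < f < g < h < i on the vertex set. Then K (dimension 1) consists of the simplices:

  0-simplices (9): a, b, c, d, e, f, g, h, i
  1-simplices (12): af, ai, bd, bi, cg, ci, di, eh, ei, fi, gi, hi

Hence C_0 ≅ Z^9, C_1 ≅ Z^12.

The boundary map ∂_1: C_1 → C_0 sends each edge [p,q] (with p < q) to q − p. For instance
  ∂ai = i − a.
This gives a 9×12 integer matrix of rank 8; reducing to Smith normal form yields diagonal entries (1,1,1,1,1,1,1,1).

Reading off H_k = ker ∂_k / im ∂_{k+1}:

  H_0: rank C_0 − rank ∂_1 = 9 − 8 = 1, and the invariant factors of ∂_1 are all 1, so H_0 = Z.
  H_1: rank ker ∂_1 − rank ∂_2 = (12 − 8) − 0 = 4, and there is no ∂_2, so H_1 = Z^4.

(K is a triangulation of a wedge of 4 circles.)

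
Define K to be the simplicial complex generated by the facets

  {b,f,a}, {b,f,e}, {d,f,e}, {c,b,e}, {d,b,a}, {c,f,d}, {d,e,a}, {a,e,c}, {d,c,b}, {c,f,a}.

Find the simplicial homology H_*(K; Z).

K has 6 vertices, 15 edges, 10 triangles.
rank ∂_0 = 0, rank ∂_1 = 5 ⇒ b_0 = 6 − 0 − 5 = 1; all invariant factors of ∂_1 are 1 so no torsion. So H_0 = Z.
rank ∂_1 = 5, rank ∂_2 = 10 ⇒ b_1 = 15 − 5 − 10 = 0; ∂_2 has invariant factor(s) [2] giving torsion. So H_1 = Z/2.
rank ∂_2 = 10, rank ∂_3 = 0 ⇒ b_2 = 10 − 10 − 0 = 0. So H_2 = 0.

H_0 = Z,  H_1 = Z/2,  H_2 = 0.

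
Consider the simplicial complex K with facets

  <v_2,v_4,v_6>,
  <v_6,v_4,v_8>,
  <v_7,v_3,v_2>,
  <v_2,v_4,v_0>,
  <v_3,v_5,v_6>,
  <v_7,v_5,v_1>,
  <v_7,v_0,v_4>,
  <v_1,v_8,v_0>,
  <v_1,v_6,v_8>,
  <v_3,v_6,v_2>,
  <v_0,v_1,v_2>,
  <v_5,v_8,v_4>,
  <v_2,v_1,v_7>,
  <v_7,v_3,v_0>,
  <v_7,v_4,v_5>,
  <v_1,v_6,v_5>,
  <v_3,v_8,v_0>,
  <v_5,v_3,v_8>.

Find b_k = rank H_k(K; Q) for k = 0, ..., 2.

Order the vertices as v_0 < v_1 < v_2 < v_3 < v_4 < v_5 < v_6 < v_7 < v_8. Listing each simplex with vertices in this order, K has dimension 2 with simplices:

  0-simplices (9): [v_0], [v_1], [v_2], [v_3], [v_4], [v_5], [v_6], [v_7], [v_8]
  1-simplices (27): (27 of them)
  2-simplices (18): (18 of them)

so the chain groups are C_0 ≅ Z^9, C_1 ≅ Z^27, C_2 ≅ Z^18.

The boundary map ∂_1: C_1 → C_0 is given by ∂[p,q] = [q] − [p].
As a 9×27 matrix over Z this has rank 8, with invariant factors (1,1,1,1,1,1,1,1).

∂_2: C_2 → C_1 maps a triangle to the signed sum of its edges. For instance
  ∂[v_3,v_5,v_6] = [v_5,v_6] − [v_3,v_6] + [v_3,v_5],
  ∂[v_4,v_6,v_8] = [v_6,v_8] − [v_4,v_8] + [v_4,v_6].
The resulting 27×18 matrix has rank 18, and its Smith normal form has invariant factors (1,1,1,1,1,1,1,1,1,1,1,1,1,1,1,1,1,2).

Now H_k = ker ∂_k / im ∂_{k+1}, so:

  H_0: rank C_0 − rank ∂_1 = 9 − 8 = 1, and the invariant factors of ∂_1 are all 1, so H_0 = Z.
  H_1: rank ker ∂_1 − rank ∂_2 = (27 − 8) − 18 = 1, and ∂_2 has invariant factor 2 > 1, so H_1 = Z × Z/2.
  H_2: rank ker ∂_2 − rank ∂_3 = (18 − 18) − 0 = 0, and there is no ∂_3, so H_2 = 0.

Hence the Betti numbers are b_0 = 1, b_1 = 1, b_2 = 0.

b_0 = 1, b_1 = 1, b_2 = 0.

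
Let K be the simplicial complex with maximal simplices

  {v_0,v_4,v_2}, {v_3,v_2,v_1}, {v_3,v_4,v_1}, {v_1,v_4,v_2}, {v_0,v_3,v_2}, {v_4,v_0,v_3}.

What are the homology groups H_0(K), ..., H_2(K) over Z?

Fix the vertex order v_0 < v_1 < v_2 < v_3 < v_4 and write every simplex with vertices in increasing order. Then dim K = 2 and the simplices of K are:

  0-simplices (5): [v_0], [v_1], [v_2], [v_3], [v_4]
  1-simplices (9): [v_0,v_2], [v_0,v_3], [v_0,v_4], [v_1,v_2], [v_1,v_3], [v_1,v_4], [v_2,v_3], [v_2,v_4], [v_3,v_4]
  2-simplices (6): [v_0,v_2,v_3], [v_0,v_2,v_4], [v_0,v_3,v_4], [v_1,v_2,v_3], [v_1,v_2,v_4], [v_1,v_3,v_4]

so the chain groups are C_0 ≅ Z^5, C_1 ≅ Z^9, C_2 ≅ Z^6.

Boundary ∂_1: C_1 → C_0 sends each edge [p,q] (with p < q) to q − p. For instance
  ∂[v_3,v_4] = [v_4] − [v_3].
This gives a 5×9 integer matrix of rank 4; reducing to Smith normal form yields diagonal entries (1,1,1,1).

The boundary map ∂_2: C_2 → C_1 sends each 2-simplex [p,q,r] to [q,r] − [p,r] + [p,q]. For instance
  ∂[v_1,v_2,v_3] = [v_2,v_3] − [v_1,v_3] + [v_1,v_2],
  ∂[v_1,v_2,v_4] = [v_2,v_4] − [v_1,v_4] + [v_1,v_2].
This gives a 9×6 integer matrix of rank 5; reducing to Smith normal form yields diagonal entries (1,1,1,1,1).

From H_k ≅ ker(∂_k) / im(∂_{k+1}) we obtain:

  H_0: rank C_0 − rank ∂_1 = 5 − 4 = 1, and the invariant factors of ∂_1 are all 1, so H_0 ≅ Z.
  H_1: rank ker ∂_1 − rank ∂_2 = (9 − 4) − 5 = 0, and the invariant factors of ∂_2 are all 1, so H_1 ≅ 0.
  H_2: rank ker ∂_2 − rank ∂_3 = (6 − 5) − 0 = 1, and there is no ∂_3, so H_2 ≅ Z.

(K is a triangulation of the 2-sphere S^2.)

H_0 ≅ Z,  H_1 = 0,  H_2 ≅ Z.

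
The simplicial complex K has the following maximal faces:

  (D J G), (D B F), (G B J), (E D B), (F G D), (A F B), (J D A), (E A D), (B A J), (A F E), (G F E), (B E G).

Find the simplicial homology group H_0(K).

Fix the vertex order A < B < D < E < F < G < J and write every simplex with vertices in increasing order. Then dim K = 2 and the simplices of K are:

  0-simplices (7): A, B, D, E, F, G, J
  1-simplices (18): AB, AD, AE, AF, AJ, BD, BE, BF, BG, BJ, DE, DF, DG, DJ, EF, EG, FG, GJ
  2-simplices (12): ABF, ABJ, ADE, ADJ, AEF, BDE, BDF, BEG, BGJ, DFG, DGJ, EFG

so the chain groups are C_0 ≅ Z^7, C_1 ≅ Z^18, C_2 ≅ Z^12.

The boundary map ∂_1: C_1 → C_0 sends each edge [p,q] (with p < q) to q − p. For instance
  ∂EF = F − E.
This gives a 7×18 integer matrix of rank 6; reducing to Smith normal form yields diagonal entries (1,1,1,1,1,1).

∂_2: C_2 → C_1 sends each 2-simplex [p,q,r] to [q,r] − [p,r] + [p,q]. For instance
  ∂ABF = BF − AF + AB,
  ∂EFG = FG − EG + EF.
The resulting 18×12 matrix has rank 12, and its Smith normal form has invariant factors (1,1,1,1,1,1,1,1,1,1,1,2).

Reading off H_k = ker ∂_k / im ∂_{k+1}:

  H_0: rank C_0 − rank ∂_1 = 7 − 6 = 1, and the invariant factors of ∂_1 are all 1, so H_0 = Z.

H_0 = Z.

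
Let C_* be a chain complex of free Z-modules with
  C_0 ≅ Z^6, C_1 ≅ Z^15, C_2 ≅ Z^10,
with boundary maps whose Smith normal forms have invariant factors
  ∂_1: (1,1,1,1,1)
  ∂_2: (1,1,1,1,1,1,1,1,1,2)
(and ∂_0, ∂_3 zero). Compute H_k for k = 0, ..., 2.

H_0 ≅ Z,  H_1 ≅ Z/2,  H_2 = 0.

H_0: b_0 = 6 − 0 − 5 = 1; torsion from ∂_1 factors > 1: none. So H_0 ≅ Z.
H_1: b_1 = 15 − 5 − 10 = 0; torsion from ∂_2 factors > 1: [2]. So H_1 ≅ Z/2.
H_2: b_2 = 10 − 10 − 0 = 0; torsion from ∂_3 factors > 1: none. So H_2 ≅ 0.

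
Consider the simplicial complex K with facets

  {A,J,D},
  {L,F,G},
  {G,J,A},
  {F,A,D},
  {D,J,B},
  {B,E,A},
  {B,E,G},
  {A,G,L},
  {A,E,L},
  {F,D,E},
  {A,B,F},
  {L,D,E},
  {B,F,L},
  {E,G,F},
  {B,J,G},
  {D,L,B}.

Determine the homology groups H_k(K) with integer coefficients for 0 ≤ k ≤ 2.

H_0 = Z,  H_1 = Z^2,  H_2 = Z.

We work with the vertex ordering A < B < D < E < F < G < J < L. The simplices of K, each written with vertices in increasing order, are:

  0-simplices (8): A, B, D, E, F, G, J, L
  1-simplices (24): AB, AD, AE, AF, AG, AJ, AL, BD, BE, BF, BG, BJ, BL, DE, DF, DJ, DL, EF, EG, EL, FG, FL, GJ, GL
  2-simplices (16): ABE, ABF, ADF, ADJ, AEL, AGJ, AGL, BDJ, BDL, BEG, BFL, BGJ, DEF, DEL, EFG, FGL

Hence C_0 ≅ Z^8, C_1 ≅ Z^24, C_2 ≅ Z^16.

The boundary map ∂_1: C_1 → C_0 sends each edge [p,q] (with p < q) to q − p.
The resulting 8×24 matrix has rank 7, and its Smith normal form has invariant factors (1,1,1,1,1,1,1).

Boundary ∂_2: C_2 → C_1 maps a triangle to the signed sum of its edges. For instance
  ∂FGL = GL − FL + FG,
  ∂AGJ = GJ − AJ + AG.
This gives a 24×16 integer matrix of rank 15; reducing to Smith normal form yields diagonal entries (1,1,1,1,1,1,1,1,1,1,1,1,1,1,1).

Reading off H_k = ker ∂_k / im ∂_{k+1}:

  H_0: rank C_0 − rank ∂_1 = 8 − 7 = 1, and the invariant factors of ∂_1 are all 1, so H_0 = Z.
  H_1: rank ker ∂_1 − rank ∂_2 = (24 − 7) − 15 = 2, and the invariant factors of ∂_2 are all 1, so H_1 = Z^2.
  H_2: rank ker ∂_2 − rank ∂_3 = (16 − 15) − 0 = 1, and there is no ∂_3, so H_2 = Z.

As a check, the Euler characteristic is 8 − 24 + 16 = 0, which agrees with 1 − 2 + 1 = 0.
(K is a triangulation of the torus T^2.)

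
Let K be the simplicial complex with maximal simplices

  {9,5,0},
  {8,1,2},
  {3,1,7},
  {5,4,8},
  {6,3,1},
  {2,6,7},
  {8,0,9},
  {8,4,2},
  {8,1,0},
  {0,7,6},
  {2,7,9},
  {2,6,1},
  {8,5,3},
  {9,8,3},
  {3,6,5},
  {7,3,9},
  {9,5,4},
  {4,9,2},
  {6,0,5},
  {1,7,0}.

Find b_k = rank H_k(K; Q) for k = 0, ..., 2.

We work with the vertex ordering 0 < 1 < 2 < 3 < 4 < 5 < 6 < 7 < 8 < 9. The simplices of K, each written with vertices in increasing order, are:

  0-simplices (10): [0], [1], [2], [3], [4], [5], [6], [7], [8], [9]
  1-simplices (30): (30 of them)
  2-simplices (20): (20 of them)

Hence C_0 ≅ Z^10, C_1 ≅ Z^30, C_2 ≅ Z^20.

The boundary map ∂_1: C_1 → C_0 sends each edge [p,q] (with p < q) to q − p. For instance
  ∂[4,5] = [5] − [4].
The resulting 10×30 matrix has rank 9, and its Smith normal form has invariant factors (1,1,1,1,1,1,1,1,1).

Boundary ∂_2: C_2 → C_1 acts by ∂[p,q,r] = [q,r] − [p,r] + [p,q]. For instance
  ∂[0,5,9] = [5,9] − [0,9] + [0,5],
  ∂[3,5,6] = [5,6] − [3,6] + [3,5].
The 30×20 boundary matrix has rank 20 and Smith normal form diag(1,1,1,1,1,1,1,1,1,1,1,1,1,1,1,1,1,1,1,2).

Reading off H_k = ker ∂_k / im ∂_{k+1}:

  H_0: rank C_0 − rank ∂_1 = 10 − 9 = 1, and the invariant factors of ∂_1 are all 1, so H_0 = Z.
  H_1: rank ker ∂_1 − rank ∂_2 = (30 − 9) − 20 = 1, and ∂_2 has invariant factor 2 > 1, so H_1 = Z ⊕ Z/2Z.
  H_2: rank ker ∂_2 − rank ∂_3 = (20 − 20) − 0 = 0, and there is no ∂_3, so H_2 = 0.

Hence the Betti numbers are b_0 = 1, b_1 = 1, b_2 = 0.

b_0 = 1, b_1 = 1, b_2 = 0.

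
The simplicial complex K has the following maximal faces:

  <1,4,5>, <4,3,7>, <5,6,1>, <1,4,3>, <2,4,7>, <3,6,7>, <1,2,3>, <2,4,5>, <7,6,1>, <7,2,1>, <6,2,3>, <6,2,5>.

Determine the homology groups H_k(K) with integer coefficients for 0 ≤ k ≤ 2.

H_0 = Z,  H_1 = Z_2,  H_2 = 0.

We work with the vertex ordering 1 < 2 < 3 < 4 < 5 < 6 < 7. The simplices of K, each written with vertices in increasing order, are:

  0-simplices (7): [1], [2], [3], [4], [5], [6], [7]
  1-simplices (18): [1,2], [1,3], [1,4], [1,5], [1,6], [1,7], [2,3], [2,4], [2,5], [2,6], [2,7], [3,4], [3,6], [3,7], [4,5], [4,7], [5,6], [6,7]
  2-simplices (12): [1,2,3], [1,2,7], [1,3,4], [1,4,5], [1,5,6], [1,6,7], [2,3,6], [2,4,5], [2,4,7], [2,5,6], [3,4,7], [3,6,7]

giving chain groups C_0 ≅ Z^7, C_1 ≅ Z^18, C_2 ≅ Z^12.

Boundary ∂_1: C_1 → C_0 sends each edge [p,q] (with p < q) to q − p.
The resulting 7×18 matrix has rank 6, and its Smith normal form has invariant factors (1,1,1,1,1,1).

The boundary map ∂_2: C_2 → C_1 sends each 2-simplex [p,q,r] to [q,r] − [p,r] + [p,q]. For instance
  ∂[3,4,7] = [4,7] − [3,7] + [3,4],
  ∂[2,5,6] = [5,6] − [2,6] + [2,5].
The 18×12 boundary matrix has rank 12 and Smith normal form diag(1,1,1,1,1,1,1,1,1,1,1,2).

Computing H_k = (kernel of ∂_k) / (image of ∂_{k+1}):

  H_0: rank C_0 − rank ∂_1 = 7 − 6 = 1, and the invariant factors of ∂_1 are all 1, so H_0 ≅ Z.
  H_1: rank ker ∂_1 − rank ∂_2 = (18 − 6) − 12 = 0, and ∂_2 has invariant factor 2 > 1, so H_1 ≅ Z_2.
  H_2: rank ker ∂_2 − rank ∂_3 = (12 − 12) − 0 = 0, and there is no ∂_3, so H_2 ≅ 0.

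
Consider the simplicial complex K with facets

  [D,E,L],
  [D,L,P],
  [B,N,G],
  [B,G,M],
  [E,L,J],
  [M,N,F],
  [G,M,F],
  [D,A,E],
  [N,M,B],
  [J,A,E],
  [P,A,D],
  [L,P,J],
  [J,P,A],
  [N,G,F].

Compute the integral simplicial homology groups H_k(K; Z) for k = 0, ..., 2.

Order the vertices as A < B < D < E < F < G < J < L < M < N < P. Listing each simplex with vertices in this order, K has dimension 2 with simplices:

  0-simplices (11): A, B, D, E, F, G, J, L, M, N, P
  1-simplices (21): AD, AE, AJ, AP, BG, BM, BN, DE, DL, DP, EJ, EL, FG, FM, FN, GM, GN, JL, JP, LP, MN
  2-simplices (14): ADE, ADP, AEJ, AJP, BGM, BGN, BMN, DEL, DLP, EJL, FGM, FGN, FMN, JLP

giving chain groups C_0 ≅ Z^11, C_1 ≅ Z^21, C_2 ≅ Z^14.

∂_1: C_1 → C_0 is given by ∂[p,q] = [q] − [p]. For instance
  ∂AJ = J − A.
The resulting 11×21 matrix has rank 9, and its Smith normal form has invariant factors (1,1,1,1,1,1,1,1,1).

Boundary ∂_2: C_2 → C_1 acts by ∂[p,q,r] = [q,r] − [p,r] + [p,q]. For instance
  ∂FGM = GM − FM + FG,
  ∂JLP = LP − JP + JL.
As a 21×14 matrix over Z this has rank 12, with invariant factors (1,1,1,1,1,1,1,1,1,1,1,1).

From H_k ≅ ker(∂_k) / im(∂_{k+1}) we obtain:

  H_0: rank C_0 − rank ∂_1 = 11 − 9 = 2, and the invariant factors of ∂_1 are all 1, so H_0 = Z^2.
  H_1: rank ker ∂_1 − rank ∂_2 = (21 − 9) − 12 = 0, and the invariant factors of ∂_2 are all 1, so H_1 = 0.
  H_2: rank ker ∂_2 − rank ∂_3 = (14 − 12) − 0 = 2, and there is no ∂_3, so H_2 = Z^2.

As a check, the Euler characteristic is 11 − 21 + 14 = 4, which agrees with 2 − 0 + 2 = 4.
(K is a triangulation of the disjoint union of the 2-sphere S^2 and the 2-sphere S^2.)

H_0 ≅ Z^2,  H_1 = 0,  H_2 ≅ Z^2.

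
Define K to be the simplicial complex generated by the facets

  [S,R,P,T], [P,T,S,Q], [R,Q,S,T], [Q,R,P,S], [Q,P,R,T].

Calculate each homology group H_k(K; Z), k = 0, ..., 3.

We work with the vertex ordering P < Q < R < S < T. The simplices of K, each written with vertices in increasing order, are:

  0-simplices (5): P, Q, R, S, T
  1-simplices (10): PQ, PR, PS, PT, QR, QS, QT, RS, RT, ST
  2-simplices (10): PQR, PQS, PQT, PRS, PRT, PST, QRS, QRT, QST, RST
  3-simplices (5): PQRS, PQRT, PQST, PRST, QRST

so the chain groups are C_0 ≅ Z^5, C_1 ≅ Z^10, C_2 ≅ Z^10, C_3 ≅ Z^5.

The boundary map ∂_1: C_1 → C_0 sends each edge [p,q] (with p < q) to q − p. For instance
  ∂QR = R − Q.
This gives a 5×10 integer matrix of rank 4; reducing to Smith normal form yields diagonal entries (1,1,1,1).

The boundary map ∂_2: C_2 → C_1 maps a triangle to the signed sum of its edges. For instance
  ∂QST = ST − QT + QS,
  ∂PRS = RS − PS + PR.
The resulting 10×10 matrix has rank 6, and its Smith normal form has invariant factors (1,1,1,1,1,1).

Boundary ∂_3: C_3 → C_2 sends each 3-simplex σ to the alternating sum Σ_i (−1)^i (σ with its i-th vertex removed). For instance
  ∂QRST = RST − QST + QRT − QRS,
  ∂PQRT = QRT − PRT + PQT − PQR.
As a 10×5 matrix over Z this has rank 4, with invariant factors (1,1,1,1).

From H_k ≅ ker(∂_k) / im(∂_{k+1}) we obtain:

  H_0: rank C_0 − rank ∂_1 = 5 − 4 = 1, and the invariant factors of ∂_1 are all 1, so H_0 = Z.
  H_1: rank ker ∂_1 − rank ∂_2 = (10 − 4) − 6 = 0, and the invariant factors of ∂_2 are all 1, so H_1 = 0.
  H_2: rank ker ∂_2 − rank ∂_3 = (10 − 6) − 4 = 0, and the invariant factors of ∂_3 are all 1, so H_2 = 0.
  H_3: rank ker ∂_3 − rank ∂_4 = (5 − 4) − 0 = 1, and there is no ∂_4, so H_3 = Z.

H_0 ≅ Z,  H_1 = 0,  H_2 = 0,  H_3 ≅ Z.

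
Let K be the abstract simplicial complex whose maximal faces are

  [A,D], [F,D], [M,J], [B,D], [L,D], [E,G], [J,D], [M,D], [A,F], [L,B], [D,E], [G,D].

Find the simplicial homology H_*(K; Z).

Fix the vertex order A < B < D < E < F < G < J < L < M and write every simplex with vertices in increasing order. Then dim K = 1 and the simplices of K are:

  0-simplices (9): A, B, D, E, F, G, J, L, M
  1-simplices (12): AD, AF, BD, BL, DE, DF, DG, DJ, DL, DM, EG, JM

so the chain groups are C_0 ≅ Z^9, C_1 ≅ Z^12.

Boundary ∂_1: C_1 → C_0 sends each edge [p,q] (with p < q) to q − p. For instance
  ∂BL = L − B.
The resulting 9×12 matrix has rank 8, and its Smith normal form has invariant factors (1,1,1,1,1,1,1,1).

Computing H_k = (kernel of ∂_k) / (image of ∂_{k+1}):

  H_0: rank C_0 − rank ∂_1 = 9 − 8 = 1, and the invariant factors of ∂_1 are all 1, so H_0 ≅ Z.
  H_1: rank ker ∂_1 − rank ∂_2 = (12 − 8) − 0 = 4, and there is no ∂_2, so H_1 ≅ Z^4.

As a check, the Euler characteristic is 9 − 12 = -3, which agrees with 1 − 4 = -3.

H_0 ≅ Z,  H_1 ≅ Z^4.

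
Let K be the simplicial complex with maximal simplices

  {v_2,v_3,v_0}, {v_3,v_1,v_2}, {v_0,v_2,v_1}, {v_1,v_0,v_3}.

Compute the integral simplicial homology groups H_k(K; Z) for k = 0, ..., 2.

H_0 ≅ Z,  H_1 = 0,  H_2 ≅ Z.

K has 4 vertices, 6 edges, 4 triangles.
rank ∂_0 = 0, rank ∂_1 = 3 ⇒ b_0 = 4 − 0 − 3 = 1; all invariant factors of ∂_1 are 1 so no torsion. So H_0 ≅ Z.
rank ∂_1 = 3, rank ∂_2 = 3 ⇒ b_1 = 6 − 3 − 3 = 0; all invariant factors of ∂_2 are 1 so no torsion. So H_1 ≅ 0.
rank ∂_2 = 3, rank ∂_3 = 0 ⇒ b_2 = 4 − 3 − 0 = 1. So H_2 ≅ Z.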